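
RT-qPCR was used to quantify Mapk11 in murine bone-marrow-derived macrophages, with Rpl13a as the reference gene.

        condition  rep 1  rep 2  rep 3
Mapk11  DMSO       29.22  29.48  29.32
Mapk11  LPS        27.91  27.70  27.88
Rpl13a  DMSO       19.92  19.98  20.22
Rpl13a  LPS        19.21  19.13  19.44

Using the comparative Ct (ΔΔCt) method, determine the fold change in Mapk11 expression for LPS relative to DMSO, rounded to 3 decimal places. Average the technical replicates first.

Mean Ct: Mapk11 DMSO 29.340; Mapk11 LPS 27.830; Rpl13a DMSO 20.040; Rpl13a LPS 19.260
ΔCt(DMSO) = 29.340 − 20.040 = 9.300
ΔCt(LPS) = 27.830 − 19.260 = 8.570
ΔΔCt = 8.570 − 9.300 = -0.730
Fold change = 2^(−(-0.730)) = 2^0.730 = 1.6586

1.659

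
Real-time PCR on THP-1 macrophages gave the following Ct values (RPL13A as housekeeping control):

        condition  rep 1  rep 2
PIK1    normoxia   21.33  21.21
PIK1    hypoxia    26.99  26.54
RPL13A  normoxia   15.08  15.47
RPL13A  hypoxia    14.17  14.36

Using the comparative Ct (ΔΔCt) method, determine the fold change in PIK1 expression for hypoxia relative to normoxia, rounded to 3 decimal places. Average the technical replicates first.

Mean Ct: PIK1 normoxia 21.270; PIK1 hypoxia 26.765; RPL13A normoxia 15.275; RPL13A hypoxia 14.265
ΔCt(normoxia) = 21.270 − 15.275 = 5.995
ΔCt(hypoxia) = 26.765 − 14.265 = 12.500
ΔΔCt = 12.500 − 5.995 = 6.505
Fold change = 2^(−6.505) = 0.0110

0.011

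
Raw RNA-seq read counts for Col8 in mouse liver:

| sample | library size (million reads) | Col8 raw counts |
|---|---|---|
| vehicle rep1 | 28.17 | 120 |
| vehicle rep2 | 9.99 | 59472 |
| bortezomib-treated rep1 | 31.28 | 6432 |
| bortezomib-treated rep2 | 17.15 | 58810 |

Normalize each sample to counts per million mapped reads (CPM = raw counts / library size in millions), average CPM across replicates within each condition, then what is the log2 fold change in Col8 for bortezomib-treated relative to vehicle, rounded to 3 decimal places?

-0.713

CPM(vehicle rep1) = 120 / 28.17 = 4.2599
CPM(vehicle rep2) = 59472 / 9.99 = 5953.1532
CPM(bortezomib-treated rep1) = 6432 / 31.28 = 205.6266
CPM(bortezomib-treated rep2) = 58810 / 17.15 = 3429.1545
mean CPM(vehicle) = 2978.7065; mean CPM(bortezomib-treated) = 1817.3906
Fold change = 1817.3906 / 2978.7065 = 0.61013
log2(0.61013) = -0.7128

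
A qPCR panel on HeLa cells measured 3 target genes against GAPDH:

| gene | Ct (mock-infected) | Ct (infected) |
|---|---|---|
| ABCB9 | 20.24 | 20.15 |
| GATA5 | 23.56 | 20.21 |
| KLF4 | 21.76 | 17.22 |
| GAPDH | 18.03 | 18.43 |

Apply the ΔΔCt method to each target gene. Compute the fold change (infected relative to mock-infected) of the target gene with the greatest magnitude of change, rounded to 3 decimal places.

30.696

ABCB9: ΔΔCt = (20.15−18.43) − (20.24−18.03) = 1.72 − 2.21 = -0.49; fold change = 2^0.49 = 1.404
GATA5: ΔΔCt = (20.21−18.43) − (23.56−18.03) = 1.78 − 5.53 = -3.75; fold change = 2^3.75 = 13.454
KLF4: ΔΔCt = (17.22−18.43) − (21.76−18.03) = -1.21 − 3.73 = -4.94; fold change = 2^4.94 = 30.696
KLF4 has the largest |ΔΔCt| = 4.94.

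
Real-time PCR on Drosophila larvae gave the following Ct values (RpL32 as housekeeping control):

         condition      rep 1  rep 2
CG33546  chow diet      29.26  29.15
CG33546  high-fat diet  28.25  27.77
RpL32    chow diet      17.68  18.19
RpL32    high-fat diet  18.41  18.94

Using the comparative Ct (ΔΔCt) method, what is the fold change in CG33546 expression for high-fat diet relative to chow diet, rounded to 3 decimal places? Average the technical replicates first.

3.824

Mean Ct: CG33546 chow diet 29.205; CG33546 high-fat diet 28.010; RpL32 chow diet 17.935; RpL32 high-fat diet 18.675
ΔCt(chow diet) = 29.205 − 17.935 = 11.270
ΔCt(high-fat diet) = 28.010 − 18.675 = 9.335
ΔΔCt = 9.335 − 11.270 = -1.935
Fold change = 2^(−(-1.935)) = 2^1.935 = 3.8238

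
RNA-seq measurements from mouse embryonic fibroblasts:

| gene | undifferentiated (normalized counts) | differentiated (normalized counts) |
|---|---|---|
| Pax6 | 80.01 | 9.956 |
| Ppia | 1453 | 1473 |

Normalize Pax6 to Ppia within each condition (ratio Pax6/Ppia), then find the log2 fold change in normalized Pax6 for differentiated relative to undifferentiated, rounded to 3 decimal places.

-3.026

Pax6/Ppia (undifferentiated) = 80.01 / 1453 = 0.055065
Pax6/Ppia (differentiated) = 9.956 / 1473 = 0.006759
Fold change = 0.006759 / 0.055065 = 0.1227
log2(0.1227) = -3.0263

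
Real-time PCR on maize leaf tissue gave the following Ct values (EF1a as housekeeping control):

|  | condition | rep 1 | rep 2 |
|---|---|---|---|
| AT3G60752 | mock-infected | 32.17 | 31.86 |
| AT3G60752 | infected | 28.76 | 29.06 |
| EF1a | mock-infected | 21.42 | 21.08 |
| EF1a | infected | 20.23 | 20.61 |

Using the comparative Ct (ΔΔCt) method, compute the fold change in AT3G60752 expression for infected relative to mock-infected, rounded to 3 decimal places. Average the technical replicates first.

Mean Ct: AT3G60752 mock-infected 32.015; AT3G60752 infected 28.910; EF1a mock-infected 21.250; EF1a infected 20.420
ΔCt(mock-infected) = 32.015 − 21.250 = 10.765
ΔCt(infected) = 28.910 − 20.420 = 8.490
ΔΔCt = 8.490 − 10.765 = -2.275
Fold change = 2^(−(-2.275)) = 2^2.275 = 4.8400

4.840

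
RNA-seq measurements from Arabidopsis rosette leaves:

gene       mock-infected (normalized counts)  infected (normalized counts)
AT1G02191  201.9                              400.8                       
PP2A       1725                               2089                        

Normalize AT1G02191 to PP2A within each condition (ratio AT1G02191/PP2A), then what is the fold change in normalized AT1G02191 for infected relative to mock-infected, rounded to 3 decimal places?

1.639

AT1G02191/PP2A (mock-infected) = 201.9 / 1725 = 0.11704
AT1G02191/PP2A (infected) = 400.8 / 2089 = 0.19186
Fold change = 0.19186 / 0.11704 = 1.6392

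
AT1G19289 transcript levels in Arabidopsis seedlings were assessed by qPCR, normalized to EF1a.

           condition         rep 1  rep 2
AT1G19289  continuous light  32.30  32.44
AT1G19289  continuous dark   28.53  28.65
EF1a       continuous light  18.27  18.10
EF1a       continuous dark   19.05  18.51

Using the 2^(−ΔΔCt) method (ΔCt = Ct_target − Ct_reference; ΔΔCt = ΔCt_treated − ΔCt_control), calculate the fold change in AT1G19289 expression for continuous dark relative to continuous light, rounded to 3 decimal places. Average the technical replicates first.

Mean Ct: AT1G19289 continuous light 32.370; AT1G19289 continuous dark 28.590; EF1a continuous light 18.185; EF1a continuous dark 18.780
ΔCt(continuous light) = 32.370 − 18.185 = 14.185
ΔCt(continuous dark) = 28.590 − 18.780 = 9.810
ΔΔCt = 9.810 − 14.185 = -4.375
Fold change = 2^(−(-4.375)) = 2^4.375 = 20.7494

20.749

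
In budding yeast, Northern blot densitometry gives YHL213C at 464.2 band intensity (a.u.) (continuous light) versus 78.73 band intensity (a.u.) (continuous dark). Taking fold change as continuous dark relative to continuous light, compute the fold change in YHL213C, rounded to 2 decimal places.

0.17

Fold change = 78.73 / 464.2 = 0.170
YHL213C is downregulated.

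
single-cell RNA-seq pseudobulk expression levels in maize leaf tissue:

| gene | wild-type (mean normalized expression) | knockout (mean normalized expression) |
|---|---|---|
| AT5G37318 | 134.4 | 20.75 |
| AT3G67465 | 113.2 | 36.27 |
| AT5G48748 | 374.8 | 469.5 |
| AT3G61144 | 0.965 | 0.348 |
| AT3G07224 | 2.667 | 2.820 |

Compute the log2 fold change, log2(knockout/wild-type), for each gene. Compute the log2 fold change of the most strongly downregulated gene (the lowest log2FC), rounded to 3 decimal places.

log2(20.75/134.4) = -2.695  (AT5G37318)
log2(36.27/113.2) = -1.642  (AT3G67465)
log2(469.5/374.8) = 0.325  (AT5G48748)
log2(0.348/0.965) = -1.471  (AT3G61144)
log2(2.820/2.667) = 0.080  (AT3G07224)
AT5G37318 is most strongly downregulated.

-2.695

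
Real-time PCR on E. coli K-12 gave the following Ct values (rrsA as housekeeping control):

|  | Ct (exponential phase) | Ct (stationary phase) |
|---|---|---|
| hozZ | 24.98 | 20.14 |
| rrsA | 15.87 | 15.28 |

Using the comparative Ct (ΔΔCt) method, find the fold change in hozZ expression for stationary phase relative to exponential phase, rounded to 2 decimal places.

ΔCt(exponential phase) = 24.980 − 15.870 = 9.110
ΔCt(stationary phase) = 20.140 − 15.280 = 4.860
ΔΔCt = 4.860 − 9.110 = -4.250
Fold change = 2^(−(-4.250)) = 2^4.250 = 19.027

19.03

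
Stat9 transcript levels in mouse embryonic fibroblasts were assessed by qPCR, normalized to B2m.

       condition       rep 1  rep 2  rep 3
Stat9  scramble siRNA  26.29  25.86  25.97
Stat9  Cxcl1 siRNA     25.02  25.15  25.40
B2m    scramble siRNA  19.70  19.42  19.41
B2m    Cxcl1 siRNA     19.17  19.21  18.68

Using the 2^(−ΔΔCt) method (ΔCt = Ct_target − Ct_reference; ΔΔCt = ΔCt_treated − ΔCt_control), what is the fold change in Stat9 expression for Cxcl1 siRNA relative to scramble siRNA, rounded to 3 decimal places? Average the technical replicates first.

1.283

Mean Ct: Stat9 scramble siRNA 26.040; Stat9 Cxcl1 siRNA 25.190; B2m scramble siRNA 19.510; B2m Cxcl1 siRNA 19.020
ΔCt(scramble siRNA) = 26.040 − 19.510 = 6.530
ΔCt(Cxcl1 siRNA) = 25.190 − 19.020 = 6.170
ΔΔCt = 6.170 − 6.530 = -0.360
Fold change = 2^(−(-0.360)) = 2^0.360 = 1.2834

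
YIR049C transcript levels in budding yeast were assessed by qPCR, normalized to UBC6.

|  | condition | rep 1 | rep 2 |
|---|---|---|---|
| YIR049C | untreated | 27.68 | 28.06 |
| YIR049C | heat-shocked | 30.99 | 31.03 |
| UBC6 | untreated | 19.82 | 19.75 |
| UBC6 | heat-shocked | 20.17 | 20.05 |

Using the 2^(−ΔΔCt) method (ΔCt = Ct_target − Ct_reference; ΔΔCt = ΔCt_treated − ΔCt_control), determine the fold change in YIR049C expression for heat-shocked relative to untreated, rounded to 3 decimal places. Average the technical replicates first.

0.142

Mean Ct: YIR049C untreated 27.870; YIR049C heat-shocked 31.010; UBC6 untreated 19.785; UBC6 heat-shocked 20.110
ΔCt(untreated) = 27.870 − 19.785 = 8.085
ΔCt(heat-shocked) = 31.010 − 20.110 = 10.900
ΔΔCt = 10.900 − 8.085 = 2.815
Fold change = 2^(−2.815) = 0.1421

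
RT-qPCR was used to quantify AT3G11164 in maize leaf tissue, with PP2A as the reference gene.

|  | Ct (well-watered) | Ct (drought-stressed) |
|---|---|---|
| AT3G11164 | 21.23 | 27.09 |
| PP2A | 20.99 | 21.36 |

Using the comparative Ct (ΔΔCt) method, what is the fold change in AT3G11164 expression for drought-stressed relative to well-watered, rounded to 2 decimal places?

0.02

ΔCt(well-watered) = 21.230 − 20.990 = 0.240
ΔCt(drought-stressed) = 27.090 − 21.360 = 5.730
ΔΔCt = 5.730 − 0.240 = 5.490
Fold change = 2^(−5.490) = 0.022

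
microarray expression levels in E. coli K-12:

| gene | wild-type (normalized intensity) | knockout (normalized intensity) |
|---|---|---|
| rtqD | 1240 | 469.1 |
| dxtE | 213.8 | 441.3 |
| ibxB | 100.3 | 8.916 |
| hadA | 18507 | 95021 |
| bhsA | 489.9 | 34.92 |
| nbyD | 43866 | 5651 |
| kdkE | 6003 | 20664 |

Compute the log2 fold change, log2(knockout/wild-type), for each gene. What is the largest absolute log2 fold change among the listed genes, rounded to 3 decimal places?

3.810

log2(469.1/1240) = -1.402  (rtqD)
log2(441.3/213.8) = 1.045  (dxtE)
log2(8.916/100.3) = -3.492  (ibxB)
log2(95021/18507) = 2.360  (hadA)
log2(34.92/489.9) = -3.810  (bhsA)
log2(5651/43866) = -2.957  (nbyD)
log2(20664/6003) = 1.783  (kdkE)
The largest magnitude belongs to bhsA.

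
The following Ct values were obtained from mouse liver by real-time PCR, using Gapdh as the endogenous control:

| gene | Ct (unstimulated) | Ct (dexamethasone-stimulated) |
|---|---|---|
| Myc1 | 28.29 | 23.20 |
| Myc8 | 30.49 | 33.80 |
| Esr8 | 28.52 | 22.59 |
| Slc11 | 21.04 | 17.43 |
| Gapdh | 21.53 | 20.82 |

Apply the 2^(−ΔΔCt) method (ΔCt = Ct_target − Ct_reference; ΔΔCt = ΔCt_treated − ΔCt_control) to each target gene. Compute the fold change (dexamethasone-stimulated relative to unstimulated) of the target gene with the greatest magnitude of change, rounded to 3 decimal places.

Myc1: ΔΔCt = (23.20−20.82) − (28.29−21.53) = 2.38 − 6.76 = -4.38; fold change = 2^4.38 = 20.821
Myc8: ΔΔCt = (33.80−20.82) − (30.49−21.53) = 12.98 − 8.96 = 4.02; fold change = 2^-4.02 = 0.062
Esr8: ΔΔCt = (22.59−20.82) − (28.52−21.53) = 1.77 − 6.99 = -5.22; fold change = 2^5.22 = 37.271
Slc11: ΔΔCt = (17.43−20.82) − (21.04−21.53) = -3.39 − (-0.49) = -2.90; fold change = 2^2.90 = 7.464
Esr8 has the largest |ΔΔCt| = 5.22.

37.271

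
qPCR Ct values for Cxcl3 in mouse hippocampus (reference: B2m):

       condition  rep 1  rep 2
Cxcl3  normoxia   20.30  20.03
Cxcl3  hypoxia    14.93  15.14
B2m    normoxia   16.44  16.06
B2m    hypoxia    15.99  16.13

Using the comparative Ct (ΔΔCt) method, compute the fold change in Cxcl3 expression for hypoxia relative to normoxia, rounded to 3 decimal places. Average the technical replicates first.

Mean Ct: Cxcl3 normoxia 20.165; Cxcl3 hypoxia 15.035; B2m normoxia 16.250; B2m hypoxia 16.060
ΔCt(normoxia) = 20.165 − 16.250 = 3.915
ΔCt(hypoxia) = 15.035 − 16.060 = -1.025
ΔΔCt = -1.025 − 3.915 = -4.940
Fold change = 2^(−(-4.940)) = 2^4.940 = 30.6965

30.696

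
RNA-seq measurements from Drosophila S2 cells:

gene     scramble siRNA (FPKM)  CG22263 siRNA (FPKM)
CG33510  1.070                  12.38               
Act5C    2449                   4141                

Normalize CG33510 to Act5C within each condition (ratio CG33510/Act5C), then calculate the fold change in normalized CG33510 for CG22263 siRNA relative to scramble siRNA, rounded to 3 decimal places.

6.843

CG33510/Act5C (scramble siRNA) = 1.070 / 2449 = 0.00043691
CG33510/Act5C (CG22263 siRNA) = 12.38 / 4141 = 0.0029896
Fold change = 0.0029896 / 0.00043691 = 6.8426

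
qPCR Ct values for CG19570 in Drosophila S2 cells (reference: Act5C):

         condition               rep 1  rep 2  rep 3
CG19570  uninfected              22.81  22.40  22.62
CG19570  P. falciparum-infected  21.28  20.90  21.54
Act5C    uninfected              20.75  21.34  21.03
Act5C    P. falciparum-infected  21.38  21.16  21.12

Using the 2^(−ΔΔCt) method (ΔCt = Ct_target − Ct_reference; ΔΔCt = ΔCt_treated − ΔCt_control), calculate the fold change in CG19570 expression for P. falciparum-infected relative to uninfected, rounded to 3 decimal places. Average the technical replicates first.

Mean Ct: CG19570 uninfected 22.610; CG19570 P. falciparum-infected 21.240; Act5C uninfected 21.040; Act5C P. falciparum-infected 21.220
ΔCt(uninfected) = 22.610 − 21.040 = 1.570
ΔCt(P. falciparum-infected) = 21.240 − 21.220 = 0.020
ΔΔCt = 0.020 − 1.570 = -1.550
Fold change = 2^(−(-1.550)) = 2^1.550 = 2.9282

2.928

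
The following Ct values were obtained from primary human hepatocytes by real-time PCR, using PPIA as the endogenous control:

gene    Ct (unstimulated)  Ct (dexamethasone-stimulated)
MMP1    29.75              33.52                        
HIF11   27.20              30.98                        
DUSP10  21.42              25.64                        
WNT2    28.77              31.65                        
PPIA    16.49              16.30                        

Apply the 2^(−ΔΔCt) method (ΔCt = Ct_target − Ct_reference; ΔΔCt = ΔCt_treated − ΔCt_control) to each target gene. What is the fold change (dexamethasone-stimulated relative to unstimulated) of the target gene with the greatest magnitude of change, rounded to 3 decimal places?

0.047

MMP1: ΔΔCt = (33.52−16.30) − (29.75−16.49) = 17.22 − 13.26 = 3.96; fold change = 2^-3.96 = 0.064
HIF11: ΔΔCt = (30.98−16.30) − (27.20−16.49) = 14.68 − 10.71 = 3.97; fold change = 2^-3.97 = 0.064
DUSP10: ΔΔCt = (25.64−16.30) − (21.42−16.49) = 9.34 − 4.93 = 4.41; fold change = 2^-4.41 = 0.047
WNT2: ΔΔCt = (31.65−16.30) − (28.77−16.49) = 15.35 − 12.28 = 3.07; fold change = 2^-3.07 = 0.119
DUSP10 has the largest |ΔΔCt| = 4.41.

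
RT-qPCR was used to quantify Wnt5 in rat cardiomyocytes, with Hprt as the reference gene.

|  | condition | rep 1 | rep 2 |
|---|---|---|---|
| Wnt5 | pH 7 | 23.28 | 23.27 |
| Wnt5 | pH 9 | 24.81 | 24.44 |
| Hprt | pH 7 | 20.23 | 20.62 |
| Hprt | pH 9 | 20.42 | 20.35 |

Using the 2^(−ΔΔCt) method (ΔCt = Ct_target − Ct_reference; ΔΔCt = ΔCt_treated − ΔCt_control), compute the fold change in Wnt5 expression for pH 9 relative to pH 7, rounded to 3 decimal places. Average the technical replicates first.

Mean Ct: Wnt5 pH 7 23.275; Wnt5 pH 9 24.625; Hprt pH 7 20.425; Hprt pH 9 20.385
ΔCt(pH 7) = 23.275 − 20.425 = 2.850
ΔCt(pH 9) = 24.625 − 20.385 = 4.240
ΔΔCt = 4.240 − 2.850 = 1.390
Fold change = 2^(−1.390) = 0.3816

0.382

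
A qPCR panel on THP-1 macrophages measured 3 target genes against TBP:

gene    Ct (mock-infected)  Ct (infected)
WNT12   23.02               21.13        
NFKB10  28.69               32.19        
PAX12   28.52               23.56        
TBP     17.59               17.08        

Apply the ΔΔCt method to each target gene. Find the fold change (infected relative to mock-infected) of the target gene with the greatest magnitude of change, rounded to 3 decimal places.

WNT12: ΔΔCt = (21.13−17.08) − (23.02−17.59) = 4.05 − 5.43 = -1.38; fold change = 2^1.38 = 2.603
NFKB10: ΔΔCt = (32.19−17.08) − (28.69−17.59) = 15.11 − 11.10 = 4.01; fold change = 2^-4.01 = 0.062
PAX12: ΔΔCt = (23.56−17.08) − (28.52−17.59) = 6.48 − 10.93 = -4.45; fold change = 2^4.45 = 21.857
PAX12 has the largest |ΔΔCt| = 4.45.

21.857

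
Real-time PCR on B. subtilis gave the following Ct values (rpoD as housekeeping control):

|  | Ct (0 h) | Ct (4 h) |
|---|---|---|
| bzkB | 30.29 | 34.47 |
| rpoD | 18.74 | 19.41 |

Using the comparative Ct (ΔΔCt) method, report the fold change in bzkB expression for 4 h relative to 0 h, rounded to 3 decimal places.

0.088

ΔCt(0 h) = 30.290 − 18.740 = 11.550
ΔCt(4 h) = 34.470 − 19.410 = 15.060
ΔΔCt = 15.060 − 11.550 = 3.510
Fold change = 2^(−3.510) = 0.0878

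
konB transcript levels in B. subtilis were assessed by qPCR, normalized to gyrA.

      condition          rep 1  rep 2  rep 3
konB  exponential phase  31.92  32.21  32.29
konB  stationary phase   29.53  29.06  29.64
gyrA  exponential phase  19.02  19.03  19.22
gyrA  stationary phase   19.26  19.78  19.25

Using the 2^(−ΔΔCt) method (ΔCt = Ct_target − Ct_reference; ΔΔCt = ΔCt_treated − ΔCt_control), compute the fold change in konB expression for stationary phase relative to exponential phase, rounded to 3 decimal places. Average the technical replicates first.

8.398

Mean Ct: konB exponential phase 32.140; konB stationary phase 29.410; gyrA exponential phase 19.090; gyrA stationary phase 19.430
ΔCt(exponential phase) = 32.140 − 19.090 = 13.050
ΔCt(stationary phase) = 29.410 − 19.430 = 9.980
ΔΔCt = 9.980 − 13.050 = -3.070
Fold change = 2^(−(-3.070)) = 2^3.070 = 8.3977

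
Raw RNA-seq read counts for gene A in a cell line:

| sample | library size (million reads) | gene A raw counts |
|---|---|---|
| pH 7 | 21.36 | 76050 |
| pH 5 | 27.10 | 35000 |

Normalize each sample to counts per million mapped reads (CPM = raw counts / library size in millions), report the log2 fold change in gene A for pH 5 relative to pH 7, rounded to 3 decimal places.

CPM(pH 7) = 76050 / 21.36 = 3560.3933
CPM(pH 5) = 35000 / 27.10 = 1291.5129
Fold change = 1291.5129 / 3560.3933 = 0.36274
log2(0.36274) = -1.4630

-1.463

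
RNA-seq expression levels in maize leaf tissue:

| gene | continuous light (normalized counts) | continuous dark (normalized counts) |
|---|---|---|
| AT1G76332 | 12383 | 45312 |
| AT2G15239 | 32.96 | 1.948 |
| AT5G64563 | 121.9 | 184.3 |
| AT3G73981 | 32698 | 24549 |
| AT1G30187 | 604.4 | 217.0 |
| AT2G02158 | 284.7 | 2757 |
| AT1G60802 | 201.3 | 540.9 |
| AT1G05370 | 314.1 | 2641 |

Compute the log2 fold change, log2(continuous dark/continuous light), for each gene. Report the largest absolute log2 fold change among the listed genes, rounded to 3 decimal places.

4.081

log2(45312/12383) = 1.872  (AT1G76332)
log2(1.948/32.96) = -4.081  (AT2G15239)
log2(184.3/121.9) = 0.596  (AT5G64563)
log2(24549/32698) = -0.414  (AT3G73981)
log2(217.0/604.4) = -1.478  (AT1G30187)
log2(2757/284.7) = 3.276  (AT2G02158)
log2(540.9/201.3) = 1.426  (AT1G60802)
log2(2641/314.1) = 3.072  (AT1G05370)
The largest magnitude belongs to AT2G15239.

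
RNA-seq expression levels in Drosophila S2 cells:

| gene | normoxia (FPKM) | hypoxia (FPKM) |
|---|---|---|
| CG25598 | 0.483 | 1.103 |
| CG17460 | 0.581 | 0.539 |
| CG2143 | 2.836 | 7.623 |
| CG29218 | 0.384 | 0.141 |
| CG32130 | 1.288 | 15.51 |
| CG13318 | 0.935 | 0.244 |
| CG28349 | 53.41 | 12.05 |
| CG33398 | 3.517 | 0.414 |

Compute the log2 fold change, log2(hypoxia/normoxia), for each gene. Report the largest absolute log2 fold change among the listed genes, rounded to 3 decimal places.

log2(1.103/0.483) = 1.191  (CG25598)
log2(0.539/0.581) = -0.108  (CG17460)
log2(7.623/2.836) = 1.427  (CG2143)
log2(0.141/0.384) = -1.445  (CG29218)
log2(15.51/1.288) = 3.590  (CG32130)
log2(0.244/0.935) = -1.938  (CG13318)
log2(12.05/53.41) = -2.148  (CG28349)
log2(0.414/3.517) = -3.087  (CG33398)
The largest magnitude belongs to CG32130.

3.590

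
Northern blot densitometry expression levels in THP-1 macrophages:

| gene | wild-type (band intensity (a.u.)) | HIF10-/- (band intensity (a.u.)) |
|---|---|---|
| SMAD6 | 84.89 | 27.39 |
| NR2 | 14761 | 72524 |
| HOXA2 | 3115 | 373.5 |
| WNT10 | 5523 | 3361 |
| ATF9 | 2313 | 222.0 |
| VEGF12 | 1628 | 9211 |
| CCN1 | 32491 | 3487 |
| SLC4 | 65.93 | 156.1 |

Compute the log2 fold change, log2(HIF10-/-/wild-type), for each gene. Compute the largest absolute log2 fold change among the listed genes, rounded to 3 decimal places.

log2(27.39/84.89) = -1.632  (SMAD6)
log2(72524/14761) = 2.297  (NR2)
log2(373.5/3115) = -3.060  (HOXA2)
log2(3361/5523) = -0.717  (WNT10)
log2(222.0/2313) = -3.381  (ATF9)
log2(9211/1628) = 2.500  (VEGF12)
log2(3487/32491) = -3.220  (CCN1)
log2(156.1/65.93) = 1.243  (SLC4)
The largest magnitude belongs to ATF9.

3.381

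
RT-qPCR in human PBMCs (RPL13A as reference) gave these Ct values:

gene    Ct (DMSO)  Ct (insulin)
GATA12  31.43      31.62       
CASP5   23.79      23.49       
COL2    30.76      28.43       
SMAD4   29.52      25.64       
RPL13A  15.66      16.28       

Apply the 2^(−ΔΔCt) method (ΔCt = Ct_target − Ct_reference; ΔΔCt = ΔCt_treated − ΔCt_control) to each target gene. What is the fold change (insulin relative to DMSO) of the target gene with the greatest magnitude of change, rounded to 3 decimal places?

GATA12: ΔΔCt = (31.62−16.28) − (31.43−15.66) = 15.34 − 15.77 = -0.43; fold change = 2^0.43 = 1.347
CASP5: ΔΔCt = (23.49−16.28) − (23.79−15.66) = 7.21 − 8.13 = -0.92; fold change = 2^0.92 = 1.892
COL2: ΔΔCt = (28.43−16.28) − (30.76−15.66) = 12.15 − 15.10 = -2.95; fold change = 2^2.95 = 7.727
SMAD4: ΔΔCt = (25.64−16.28) − (29.52−15.66) = 9.36 − 13.86 = -4.50; fold change = 2^4.50 = 22.627
SMAD4 has the largest |ΔΔCt| = 4.50.

22.627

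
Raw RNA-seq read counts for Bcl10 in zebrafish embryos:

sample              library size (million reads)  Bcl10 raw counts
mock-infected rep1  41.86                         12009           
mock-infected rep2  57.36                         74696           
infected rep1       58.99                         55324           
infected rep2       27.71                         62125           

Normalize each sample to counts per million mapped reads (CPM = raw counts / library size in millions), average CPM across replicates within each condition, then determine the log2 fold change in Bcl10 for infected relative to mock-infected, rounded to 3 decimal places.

1.001

CPM(mock-infected rep1) = 12009 / 41.86 = 286.8849
CPM(mock-infected rep2) = 74696 / 57.36 = 1302.2315
CPM(infected rep1) = 55324 / 58.99 = 937.8539
CPM(infected rep2) = 62125 / 27.71 = 2241.9704
mean CPM(mock-infected) = 794.5582; mean CPM(infected) = 1589.9121
Fold change = 1589.9121 / 794.5582 = 2.00100
log2(2.00100) = 1.0007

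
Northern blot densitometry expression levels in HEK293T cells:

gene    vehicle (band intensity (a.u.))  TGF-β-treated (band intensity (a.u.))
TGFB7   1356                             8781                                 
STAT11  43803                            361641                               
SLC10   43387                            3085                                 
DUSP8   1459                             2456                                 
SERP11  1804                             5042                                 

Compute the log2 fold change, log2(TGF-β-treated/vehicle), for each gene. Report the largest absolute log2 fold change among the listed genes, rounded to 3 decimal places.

log2(8781/1356) = 2.695  (TGFB7)
log2(361641/43803) = 3.045  (STAT11)
log2(3085/43387) = -3.814  (SLC10)
log2(2456/1459) = 0.751  (DUSP8)
log2(5042/1804) = 1.483  (SERP11)
The largest magnitude belongs to SLC10.

3.814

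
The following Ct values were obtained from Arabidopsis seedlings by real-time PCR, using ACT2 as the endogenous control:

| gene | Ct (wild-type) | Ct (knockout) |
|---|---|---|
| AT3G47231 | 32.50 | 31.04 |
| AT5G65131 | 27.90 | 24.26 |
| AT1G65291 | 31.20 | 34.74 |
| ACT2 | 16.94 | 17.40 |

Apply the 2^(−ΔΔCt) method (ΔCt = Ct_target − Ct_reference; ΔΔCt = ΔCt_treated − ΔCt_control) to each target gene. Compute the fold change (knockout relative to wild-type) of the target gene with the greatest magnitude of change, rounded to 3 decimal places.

17.148

AT3G47231: ΔΔCt = (31.04−17.40) − (32.50−16.94) = 13.64 − 15.56 = -1.92; fold change = 2^1.92 = 3.784
AT5G65131: ΔΔCt = (24.26−17.40) − (27.90−16.94) = 6.86 − 10.96 = -4.10; fold change = 2^4.10 = 17.148
AT1G65291: ΔΔCt = (34.74−17.40) − (31.20−16.94) = 17.34 − 14.26 = 3.08; fold change = 2^-3.08 = 0.118
AT5G65131 has the largest |ΔΔCt| = 4.10.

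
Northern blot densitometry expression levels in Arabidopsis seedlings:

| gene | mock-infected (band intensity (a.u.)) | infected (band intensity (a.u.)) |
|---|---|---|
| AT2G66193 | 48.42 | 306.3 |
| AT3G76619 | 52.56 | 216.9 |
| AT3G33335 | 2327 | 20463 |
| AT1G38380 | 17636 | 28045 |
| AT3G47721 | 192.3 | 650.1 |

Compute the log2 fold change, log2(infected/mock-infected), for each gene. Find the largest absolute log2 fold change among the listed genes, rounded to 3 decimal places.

3.136

log2(306.3/48.42) = 2.661  (AT2G66193)
log2(216.9/52.56) = 2.045  (AT3G76619)
log2(20463/2327) = 3.136  (AT3G33335)
log2(28045/17636) = 0.669  (AT1G38380)
log2(650.1/192.3) = 1.757  (AT3G47721)
The largest magnitude belongs to AT3G33335.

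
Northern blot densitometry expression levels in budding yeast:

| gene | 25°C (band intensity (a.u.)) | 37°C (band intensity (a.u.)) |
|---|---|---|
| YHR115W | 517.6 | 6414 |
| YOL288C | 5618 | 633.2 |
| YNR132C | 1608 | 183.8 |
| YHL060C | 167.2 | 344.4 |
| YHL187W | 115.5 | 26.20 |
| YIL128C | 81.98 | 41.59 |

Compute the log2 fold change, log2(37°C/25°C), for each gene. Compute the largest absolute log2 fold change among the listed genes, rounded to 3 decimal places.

log2(6414/517.6) = 3.631  (YHR115W)
log2(633.2/5618) = -3.149  (YOL288C)
log2(183.8/1608) = -3.129  (YNR132C)
log2(344.4/167.2) = 1.043  (YHL060C)
log2(26.20/115.5) = -2.140  (YHL187W)
log2(41.59/81.98) = -0.979  (YIL128C)
The largest magnitude belongs to YHR115W.

3.631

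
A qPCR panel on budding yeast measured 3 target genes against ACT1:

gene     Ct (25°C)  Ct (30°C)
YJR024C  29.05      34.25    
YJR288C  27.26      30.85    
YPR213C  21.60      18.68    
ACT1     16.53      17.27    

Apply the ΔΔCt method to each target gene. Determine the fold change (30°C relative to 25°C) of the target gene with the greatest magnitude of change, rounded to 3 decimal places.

YJR024C: ΔΔCt = (34.25−17.27) − (29.05−16.53) = 16.98 − 12.52 = 4.46; fold change = 2^-4.46 = 0.045
YJR288C: ΔΔCt = (30.85−17.27) − (27.26−16.53) = 13.58 − 10.73 = 2.85; fold change = 2^-2.85 = 0.139
YPR213C: ΔΔCt = (18.68−17.27) − (21.60−16.53) = 1.41 − 5.07 = -3.66; fold change = 2^3.66 = 12.641
YJR024C has the largest |ΔΔCt| = 4.46.

0.045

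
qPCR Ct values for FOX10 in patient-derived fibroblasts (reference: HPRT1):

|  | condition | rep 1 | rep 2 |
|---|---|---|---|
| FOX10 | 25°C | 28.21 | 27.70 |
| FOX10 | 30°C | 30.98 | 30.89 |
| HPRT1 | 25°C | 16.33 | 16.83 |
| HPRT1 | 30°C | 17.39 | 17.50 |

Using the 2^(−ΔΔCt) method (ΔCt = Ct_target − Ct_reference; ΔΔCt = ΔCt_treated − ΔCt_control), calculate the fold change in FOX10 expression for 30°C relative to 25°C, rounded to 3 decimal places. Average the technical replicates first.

Mean Ct: FOX10 25°C 27.955; FOX10 30°C 30.935; HPRT1 25°C 16.580; HPRT1 30°C 17.445
ΔCt(25°C) = 27.955 − 16.580 = 11.375
ΔCt(30°C) = 30.935 − 17.445 = 13.490
ΔΔCt = 13.490 − 11.375 = 2.115
Fold change = 2^(−2.115) = 0.2308

0.231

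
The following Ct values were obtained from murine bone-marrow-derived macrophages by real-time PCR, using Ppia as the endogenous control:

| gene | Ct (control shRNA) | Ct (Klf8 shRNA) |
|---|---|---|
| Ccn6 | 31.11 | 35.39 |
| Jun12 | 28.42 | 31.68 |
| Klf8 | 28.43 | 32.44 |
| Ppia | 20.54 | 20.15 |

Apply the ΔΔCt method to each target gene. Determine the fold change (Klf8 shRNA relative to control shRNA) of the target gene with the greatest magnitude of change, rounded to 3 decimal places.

Ccn6: ΔΔCt = (35.39−20.15) − (31.11−20.54) = 15.24 − 10.57 = 4.67; fold change = 2^-4.67 = 0.039
Jun12: ΔΔCt = (31.68−20.15) − (28.42−20.54) = 11.53 − 7.88 = 3.65; fold change = 2^-3.65 = 0.080
Klf8: ΔΔCt = (32.44−20.15) − (28.43−20.54) = 12.29 − 7.89 = 4.40; fold change = 2^-4.40 = 0.047
Ccn6 has the largest |ΔΔCt| = 4.67.

0.039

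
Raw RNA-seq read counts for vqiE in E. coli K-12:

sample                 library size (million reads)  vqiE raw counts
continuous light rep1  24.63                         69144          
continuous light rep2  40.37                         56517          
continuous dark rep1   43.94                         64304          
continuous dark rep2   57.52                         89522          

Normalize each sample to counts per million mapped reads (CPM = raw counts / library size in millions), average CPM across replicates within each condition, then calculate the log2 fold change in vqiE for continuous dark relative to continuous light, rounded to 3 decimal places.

-0.478

CPM(continuous light rep1) = 69144 / 24.63 = 2807.3082
CPM(continuous light rep2) = 56517 / 40.37 = 1399.9752
CPM(continuous dark rep1) = 64304 / 43.94 = 1463.4502
CPM(continuous dark rep2) = 89522 / 57.52 = 1556.3630
mean CPM(continuous light) = 2103.6417; mean CPM(continuous dark) = 1509.9066
Fold change = 1509.9066 / 2103.6417 = 0.71776
log2(0.71776) = -0.4784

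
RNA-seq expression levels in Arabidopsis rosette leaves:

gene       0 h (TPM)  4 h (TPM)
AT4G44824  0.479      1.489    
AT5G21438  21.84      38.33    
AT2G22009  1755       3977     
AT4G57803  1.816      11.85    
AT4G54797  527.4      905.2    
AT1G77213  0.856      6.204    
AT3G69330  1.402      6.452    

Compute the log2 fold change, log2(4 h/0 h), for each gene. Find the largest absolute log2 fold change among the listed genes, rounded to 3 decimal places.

log2(1.489/0.479) = 1.636  (AT4G44824)
log2(38.33/21.84) = 0.812  (AT5G21438)
log2(3977/1755) = 1.180  (AT2G22009)
log2(11.85/1.816) = 2.706  (AT4G57803)
log2(905.2/527.4) = 0.779  (AT4G54797)
log2(6.204/0.856) = 2.858  (AT1G77213)
log2(6.452/1.402) = 2.202  (AT3G69330)
The largest magnitude belongs to AT1G77213.

2.858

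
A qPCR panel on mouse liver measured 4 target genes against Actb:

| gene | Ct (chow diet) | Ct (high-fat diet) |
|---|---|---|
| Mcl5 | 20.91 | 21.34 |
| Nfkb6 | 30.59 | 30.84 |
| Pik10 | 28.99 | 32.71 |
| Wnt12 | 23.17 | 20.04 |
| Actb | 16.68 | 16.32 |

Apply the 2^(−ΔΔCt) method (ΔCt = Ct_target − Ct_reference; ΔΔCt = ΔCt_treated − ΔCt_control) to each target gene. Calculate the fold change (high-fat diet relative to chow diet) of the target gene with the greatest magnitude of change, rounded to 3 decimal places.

0.059

Mcl5: ΔΔCt = (21.34−16.32) − (20.91−16.68) = 5.02 − 4.23 = 0.79; fold change = 2^-0.79 = 0.578
Nfkb6: ΔΔCt = (30.84−16.32) − (30.59−16.68) = 14.52 − 13.91 = 0.61; fold change = 2^-0.61 = 0.655
Pik10: ΔΔCt = (32.71−16.32) − (28.99−16.68) = 16.39 − 12.31 = 4.08; fold change = 2^-4.08 = 0.059
Wnt12: ΔΔCt = (20.04−16.32) − (23.17−16.68) = 3.72 − 6.49 = -2.77; fold change = 2^2.77 = 6.821
Pik10 has the largest |ΔΔCt| = 4.08.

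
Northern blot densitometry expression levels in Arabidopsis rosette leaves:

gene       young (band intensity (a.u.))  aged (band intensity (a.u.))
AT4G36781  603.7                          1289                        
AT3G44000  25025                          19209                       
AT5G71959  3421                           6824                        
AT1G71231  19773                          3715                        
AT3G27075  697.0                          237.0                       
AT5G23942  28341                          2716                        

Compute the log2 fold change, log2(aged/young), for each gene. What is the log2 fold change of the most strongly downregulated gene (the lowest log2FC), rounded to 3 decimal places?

log2(1289/603.7) = 1.094  (AT4G36781)
log2(19209/25025) = -0.382  (AT3G44000)
log2(6824/3421) = 0.996  (AT5G71959)
log2(3715/19773) = -2.412  (AT1G71231)
log2(237.0/697.0) = -1.556  (AT3G27075)
log2(2716/28341) = -3.383  (AT5G23942)
AT5G23942 is most strongly downregulated.

-3.383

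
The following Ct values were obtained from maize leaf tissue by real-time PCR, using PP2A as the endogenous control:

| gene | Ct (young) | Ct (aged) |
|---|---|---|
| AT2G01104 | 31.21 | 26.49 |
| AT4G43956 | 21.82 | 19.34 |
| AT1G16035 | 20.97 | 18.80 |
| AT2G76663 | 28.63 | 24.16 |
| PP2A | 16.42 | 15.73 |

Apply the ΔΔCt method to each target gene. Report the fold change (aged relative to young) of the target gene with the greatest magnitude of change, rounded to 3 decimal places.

AT2G01104: ΔΔCt = (26.49−15.73) − (31.21−16.42) = 10.76 − 14.79 = -4.03; fold change = 2^4.03 = 16.336
AT4G43956: ΔΔCt = (19.34−15.73) − (21.82−16.42) = 3.61 − 5.40 = -1.79; fold change = 2^1.79 = 3.458
AT1G16035: ΔΔCt = (18.80−15.73) − (20.97−16.42) = 3.07 − 4.55 = -1.48; fold change = 2^1.48 = 2.789
AT2G76663: ΔΔCt = (24.16−15.73) − (28.63−16.42) = 8.43 − 12.21 = -3.78; fold change = 2^3.78 = 13.737
AT2G01104 has the largest |ΔΔCt| = 4.03.

16.336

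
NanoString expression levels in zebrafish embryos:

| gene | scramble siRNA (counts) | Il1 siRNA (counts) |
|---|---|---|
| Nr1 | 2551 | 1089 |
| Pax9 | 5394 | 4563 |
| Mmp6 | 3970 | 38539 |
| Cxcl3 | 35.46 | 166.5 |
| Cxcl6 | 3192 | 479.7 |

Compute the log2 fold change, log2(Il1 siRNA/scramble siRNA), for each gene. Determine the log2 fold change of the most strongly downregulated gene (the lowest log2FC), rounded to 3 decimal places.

log2(1089/2551) = -1.228  (Nr1)
log2(4563/5394) = -0.241  (Pax9)
log2(38539/3970) = 3.279  (Mmp6)
log2(166.5/35.46) = 2.231  (Cxcl3)
log2(479.7/3192) = -2.734  (Cxcl6)
Cxcl6 is most strongly downregulated.

-2.734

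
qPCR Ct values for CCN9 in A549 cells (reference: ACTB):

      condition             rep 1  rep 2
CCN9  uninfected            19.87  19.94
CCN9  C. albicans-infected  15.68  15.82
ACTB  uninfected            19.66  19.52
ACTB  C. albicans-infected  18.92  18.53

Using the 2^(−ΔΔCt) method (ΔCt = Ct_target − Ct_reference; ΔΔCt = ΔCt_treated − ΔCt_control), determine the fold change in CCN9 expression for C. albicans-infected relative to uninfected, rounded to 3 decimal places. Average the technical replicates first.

Mean Ct: CCN9 uninfected 19.905; CCN9 C. albicans-infected 15.750; ACTB uninfected 19.590; ACTB C. albicans-infected 18.725
ΔCt(uninfected) = 19.905 − 19.590 = 0.315
ΔCt(C. albicans-infected) = 15.750 − 18.725 = -2.975
ΔΔCt = -2.975 − 0.315 = -3.290
Fold change = 2^(−(-3.290)) = 2^3.290 = 9.7811

9.781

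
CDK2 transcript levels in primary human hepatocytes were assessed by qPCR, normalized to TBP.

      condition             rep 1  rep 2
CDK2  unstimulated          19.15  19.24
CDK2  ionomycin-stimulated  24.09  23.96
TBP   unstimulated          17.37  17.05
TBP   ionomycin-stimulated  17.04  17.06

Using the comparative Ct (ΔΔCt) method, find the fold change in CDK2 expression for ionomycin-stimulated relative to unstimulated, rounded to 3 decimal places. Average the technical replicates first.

Mean Ct: CDK2 unstimulated 19.195; CDK2 ionomycin-stimulated 24.025; TBP unstimulated 17.210; TBP ionomycin-stimulated 17.050
ΔCt(unstimulated) = 19.195 − 17.210 = 1.985
ΔCt(ionomycin-stimulated) = 24.025 − 17.050 = 6.975
ΔΔCt = 6.975 − 1.985 = 4.990
Fold change = 2^(−4.990) = 0.0315

0.031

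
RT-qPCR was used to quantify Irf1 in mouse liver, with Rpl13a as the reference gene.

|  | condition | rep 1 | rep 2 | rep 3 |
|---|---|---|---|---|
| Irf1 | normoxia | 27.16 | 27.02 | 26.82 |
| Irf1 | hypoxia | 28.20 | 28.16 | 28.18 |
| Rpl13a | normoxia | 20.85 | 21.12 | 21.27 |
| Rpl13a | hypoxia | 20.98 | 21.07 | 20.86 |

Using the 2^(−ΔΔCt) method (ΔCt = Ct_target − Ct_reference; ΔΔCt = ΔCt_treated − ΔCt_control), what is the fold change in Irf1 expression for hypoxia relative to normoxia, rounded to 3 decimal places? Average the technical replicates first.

Mean Ct: Irf1 normoxia 27.000; Irf1 hypoxia 28.180; Rpl13a normoxia 21.080; Rpl13a hypoxia 20.970
ΔCt(normoxia) = 27.000 − 21.080 = 5.920
ΔCt(hypoxia) = 28.180 − 20.970 = 7.210
ΔΔCt = 7.210 − 5.920 = 1.290
Fold change = 2^(−1.290) = 0.4090

0.409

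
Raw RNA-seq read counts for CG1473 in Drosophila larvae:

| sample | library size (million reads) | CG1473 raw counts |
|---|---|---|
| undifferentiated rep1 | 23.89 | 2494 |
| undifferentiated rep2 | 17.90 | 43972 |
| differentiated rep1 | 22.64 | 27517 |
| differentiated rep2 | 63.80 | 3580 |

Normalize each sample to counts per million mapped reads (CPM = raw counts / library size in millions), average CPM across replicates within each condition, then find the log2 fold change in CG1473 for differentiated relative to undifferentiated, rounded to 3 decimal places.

CPM(undifferentiated rep1) = 2494 / 23.89 = 104.3951
CPM(undifferentiated rep2) = 43972 / 17.90 = 2456.5363
CPM(differentiated rep1) = 27517 / 22.64 = 1215.4152
CPM(differentiated rep2) = 3580 / 63.80 = 56.1129
mean CPM(undifferentiated) = 1280.4657; mean CPM(differentiated) = 635.7640
Fold change = 635.7640 / 1280.4657 = 0.49651
log2(0.49651) = -1.0101

-1.010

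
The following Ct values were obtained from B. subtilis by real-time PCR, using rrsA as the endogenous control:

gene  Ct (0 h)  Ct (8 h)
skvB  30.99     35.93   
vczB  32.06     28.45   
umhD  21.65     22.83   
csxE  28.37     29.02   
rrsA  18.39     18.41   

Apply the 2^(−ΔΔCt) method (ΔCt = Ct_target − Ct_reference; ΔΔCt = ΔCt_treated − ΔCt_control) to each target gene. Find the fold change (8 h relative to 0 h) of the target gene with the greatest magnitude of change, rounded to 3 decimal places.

0.033

skvB: ΔΔCt = (35.93−18.41) − (30.99−18.39) = 17.52 − 12.60 = 4.92; fold change = 2^-4.92 = 0.033
vczB: ΔΔCt = (28.45−18.41) − (32.06−18.39) = 10.04 − 13.67 = -3.63; fold change = 2^3.63 = 12.381
umhD: ΔΔCt = (22.83−18.41) − (21.65−18.39) = 4.42 − 3.26 = 1.16; fold change = 2^-1.16 = 0.448
csxE: ΔΔCt = (29.02−18.41) − (28.37−18.39) = 10.61 − 9.98 = 0.63; fold change = 2^-0.63 = 0.646
skvB has the largest |ΔΔCt| = 4.92.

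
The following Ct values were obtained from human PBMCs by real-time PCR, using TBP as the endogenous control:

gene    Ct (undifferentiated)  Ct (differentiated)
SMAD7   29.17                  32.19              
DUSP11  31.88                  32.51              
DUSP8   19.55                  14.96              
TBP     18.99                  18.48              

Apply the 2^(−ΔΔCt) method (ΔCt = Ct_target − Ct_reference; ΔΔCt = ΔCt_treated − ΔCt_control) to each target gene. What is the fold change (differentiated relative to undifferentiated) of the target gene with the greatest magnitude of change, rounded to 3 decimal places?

16.912

SMAD7: ΔΔCt = (32.19−18.48) − (29.17−18.99) = 13.71 − 10.18 = 3.53; fold change = 2^-3.53 = 0.087
DUSP11: ΔΔCt = (32.51−18.48) − (31.88−18.99) = 14.03 − 12.89 = 1.14; fold change = 2^-1.14 = 0.454
DUSP8: ΔΔCt = (14.96−18.48) − (19.55−18.99) = -3.52 − 0.56 = -4.08; fold change = 2^4.08 = 16.912
DUSP8 has the largest |ΔΔCt| = 4.08.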